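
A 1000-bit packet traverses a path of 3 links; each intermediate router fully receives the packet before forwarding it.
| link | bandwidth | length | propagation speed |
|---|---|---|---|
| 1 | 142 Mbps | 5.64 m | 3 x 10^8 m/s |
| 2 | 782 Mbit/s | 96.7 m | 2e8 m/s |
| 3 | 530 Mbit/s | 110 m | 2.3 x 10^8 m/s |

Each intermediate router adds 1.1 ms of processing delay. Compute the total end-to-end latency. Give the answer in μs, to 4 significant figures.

Transmission delays (L/R per hop): 7.04225, 1.27877, 1.88679 μs; sum = 10.2078 μs.
Propagation delays (d/s per hop): 0.0188, 0.4835, 0.478261 μs; sum = 0.980561 μs.
Processing at 2 router(s): 2 × 1.1 ms = 2200 μs.
End-to-end = 2211 μs.

2211 μs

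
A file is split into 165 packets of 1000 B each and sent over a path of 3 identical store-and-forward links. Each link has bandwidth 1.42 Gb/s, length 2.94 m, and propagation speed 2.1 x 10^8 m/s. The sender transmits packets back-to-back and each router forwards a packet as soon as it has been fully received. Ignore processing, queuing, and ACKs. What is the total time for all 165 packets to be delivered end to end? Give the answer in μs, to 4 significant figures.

940.9 μs

Per-hop transmission t_tx = L/R = 8000/1420000000 = 5.6338 μs.
Per-hop propagation t_prop = 2.94/210000000 = 0.014 μs.
Pipeline fill: first packet needs 3·t_tx to clear all hops; remaining 164 packets each add one t_tx.
Total = (3+165-1)·t_tx + 3·t_prop = 167·5.6338 + 3·0.014 = 940.9 μs.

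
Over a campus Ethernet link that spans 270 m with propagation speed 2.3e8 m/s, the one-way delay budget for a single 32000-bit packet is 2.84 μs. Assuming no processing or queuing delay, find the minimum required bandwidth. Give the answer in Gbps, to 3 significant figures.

Propagation delay = 270 / 2.3e+08 = 1.17391 μs.
Transmission budget = 2.84 − 1.17391 = 1.66609 μs.
R ≥ L / t_tx = 32000 bits / 1.66609e-06 s = 19.2 Gbps.

19.2 Gbps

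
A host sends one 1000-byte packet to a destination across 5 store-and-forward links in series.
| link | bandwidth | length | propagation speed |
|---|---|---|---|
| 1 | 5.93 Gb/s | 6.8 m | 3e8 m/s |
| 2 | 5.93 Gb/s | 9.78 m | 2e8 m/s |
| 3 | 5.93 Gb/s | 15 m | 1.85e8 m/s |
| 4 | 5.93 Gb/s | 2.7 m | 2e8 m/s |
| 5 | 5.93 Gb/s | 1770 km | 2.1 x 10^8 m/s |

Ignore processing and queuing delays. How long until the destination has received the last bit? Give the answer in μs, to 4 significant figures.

L = 1000 × 8 = 8000 bits.
Transmission delay per hop = L/R = 8000/5930000000 = 1.34907 μs; 5 hops → 6.74536 μs.
Propagation delays (d/s per hop): 0.0226667, 0.0489, 0.0810811, 0.0135, 8428.57 μs; sum = 8428.74 μs.
End-to-end = 8435 μs.

8435 μs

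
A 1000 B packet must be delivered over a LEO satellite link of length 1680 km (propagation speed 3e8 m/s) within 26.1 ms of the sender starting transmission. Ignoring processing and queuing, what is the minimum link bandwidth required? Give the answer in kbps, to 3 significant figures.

L = 8000 bits.
Propagation delay = 1680000 / 300000000 = 5.6 ms.
Transmission budget = 26.1 − 5.6 = 20.5 ms.
R ≥ L / t_tx = 8000 bits / 0.0205 s = 390 kbps.

390 kbps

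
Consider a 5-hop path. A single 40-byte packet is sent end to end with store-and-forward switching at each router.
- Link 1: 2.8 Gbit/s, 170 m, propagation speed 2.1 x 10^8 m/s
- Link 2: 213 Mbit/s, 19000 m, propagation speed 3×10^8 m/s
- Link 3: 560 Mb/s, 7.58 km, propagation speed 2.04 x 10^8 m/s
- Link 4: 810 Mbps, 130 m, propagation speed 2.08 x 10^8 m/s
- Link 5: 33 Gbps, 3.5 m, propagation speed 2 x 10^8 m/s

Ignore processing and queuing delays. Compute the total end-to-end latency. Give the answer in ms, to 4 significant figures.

L = 40 × 8 = 320 bits.
Transmission delays (L/R per hop): 0.000114286, 0.00150235, 0.000571429, 0.000395062, 9.69697e-06 ms; sum = 0.00259282 ms.
Propagation delays (d/s per hop): 0.000809524, 0.0633333, 0.0371569, 0.000625, 1.75e-05 ms; sum = 0.101942 ms.
End-to-end = 0.1045 ms.

0.1045 ms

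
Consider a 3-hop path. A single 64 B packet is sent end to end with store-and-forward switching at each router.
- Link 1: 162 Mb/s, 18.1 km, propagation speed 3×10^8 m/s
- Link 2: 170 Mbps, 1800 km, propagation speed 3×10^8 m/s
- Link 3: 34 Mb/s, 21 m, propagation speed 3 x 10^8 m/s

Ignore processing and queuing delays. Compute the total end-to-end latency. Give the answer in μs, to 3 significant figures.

L = 64 × 8 = 512 bits.
Transmission delays (L/R per hop): 3.16049, 3.01176, 15.0588 μs; sum = 21.2311 μs.
Propagation delays (d/s per hop): 60.3333, 6000, 0.07 μs; sum = 6060.4 μs.
End-to-end = 6080 μs.

6080 μs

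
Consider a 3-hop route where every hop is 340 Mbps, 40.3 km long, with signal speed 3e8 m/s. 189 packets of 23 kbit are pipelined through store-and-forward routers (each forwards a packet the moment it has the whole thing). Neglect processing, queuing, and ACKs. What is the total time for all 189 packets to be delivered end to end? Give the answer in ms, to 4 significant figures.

Per-hop transmission t_tx = L/R = 23000/340000000 = 0.0676471 ms.
Per-hop propagation t_prop = 40300/300000000 = 0.134333 ms.
Pipeline fill: first packet needs 3·t_tx to clear all hops; remaining 188 packets each add one t_tx.
Total = (3+189-1)·t_tx + 3·t_prop = 191·0.0676471 + 3·0.134333 = 13.32 ms.

13.32 ms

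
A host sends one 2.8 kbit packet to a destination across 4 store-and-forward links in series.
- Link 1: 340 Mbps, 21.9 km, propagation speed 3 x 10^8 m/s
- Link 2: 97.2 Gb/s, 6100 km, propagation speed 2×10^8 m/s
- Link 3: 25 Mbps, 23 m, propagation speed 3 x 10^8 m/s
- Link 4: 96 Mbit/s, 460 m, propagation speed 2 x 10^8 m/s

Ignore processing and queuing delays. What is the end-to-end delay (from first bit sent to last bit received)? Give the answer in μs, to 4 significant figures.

30720 μs

L = 2800 bits.
Transmission delays (L/R per hop): 8.23529, 0.0288066, 112, 29.1667 μs; sum = 149.431 μs.
Propagation delays (d/s per hop): 73, 30500, 0.0766667, 2.3 μs; sum = 30575.4 μs.
End-to-end = 30720 μs.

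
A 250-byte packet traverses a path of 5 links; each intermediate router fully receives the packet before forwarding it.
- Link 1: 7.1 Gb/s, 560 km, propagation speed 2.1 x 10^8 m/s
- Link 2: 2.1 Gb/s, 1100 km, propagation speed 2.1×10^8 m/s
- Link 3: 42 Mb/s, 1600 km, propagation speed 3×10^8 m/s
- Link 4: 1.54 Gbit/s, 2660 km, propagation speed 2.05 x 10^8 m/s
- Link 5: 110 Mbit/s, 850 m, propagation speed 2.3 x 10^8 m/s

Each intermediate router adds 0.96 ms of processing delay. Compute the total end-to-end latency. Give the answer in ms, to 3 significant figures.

L = 250 × 8 = 2000 bits.
Transmission delays (L/R per hop): 0.00028169, 0.000952381, 0.047619, 0.0012987, 0.0181818 ms; sum = 0.0683336 ms.
Propagation delays (d/s per hop): 2.66667, 5.2381, 5.33333, 12.9756, 0.00369565 ms; sum = 26.2174 ms.
Processing at 4 router(s): 4 × 0.96 ms = 3.84 ms.
End-to-end = 30.1 ms.

30.1 ms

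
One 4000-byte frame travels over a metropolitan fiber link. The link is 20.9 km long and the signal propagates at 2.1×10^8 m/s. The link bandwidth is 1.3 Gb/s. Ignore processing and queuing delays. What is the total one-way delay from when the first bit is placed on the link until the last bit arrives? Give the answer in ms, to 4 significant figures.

0.1241 ms

L = 4000 × 8 = 32000 bits.
Transmission delay = L/R = 32000 / 1300000000 = 0.0246154 ms.
Propagation delay = d/s = 20900 m / 210000000 m/s = 0.0995238 ms.
Total = 0.1241 ms.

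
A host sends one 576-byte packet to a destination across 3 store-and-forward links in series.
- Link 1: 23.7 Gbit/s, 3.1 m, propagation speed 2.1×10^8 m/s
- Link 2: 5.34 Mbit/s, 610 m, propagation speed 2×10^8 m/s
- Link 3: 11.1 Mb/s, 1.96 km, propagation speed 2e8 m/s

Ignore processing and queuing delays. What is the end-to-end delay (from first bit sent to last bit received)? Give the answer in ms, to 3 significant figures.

L = 576 × 8 = 4608 bits.
Transmission delays (L/R per hop): 0.00019443, 0.862921, 0.415135 ms; sum = 1.27825 ms.
Propagation delays (d/s per hop): 1.47619e-05, 0.00305, 0.0098 ms; sum = 0.0128648 ms.
End-to-end = 1.29 ms.

1.29 ms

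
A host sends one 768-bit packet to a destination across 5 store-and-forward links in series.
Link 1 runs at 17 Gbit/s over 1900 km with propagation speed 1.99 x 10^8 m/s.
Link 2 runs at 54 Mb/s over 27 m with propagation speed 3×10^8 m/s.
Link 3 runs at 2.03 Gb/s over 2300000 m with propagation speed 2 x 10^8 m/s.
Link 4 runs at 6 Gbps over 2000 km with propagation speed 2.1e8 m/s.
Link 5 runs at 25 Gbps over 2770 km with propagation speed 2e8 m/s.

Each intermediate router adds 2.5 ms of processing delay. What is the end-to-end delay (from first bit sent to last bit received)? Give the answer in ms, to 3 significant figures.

Transmission delays (L/R per hop): 4.51765e-05, 0.0142222, 0.000378325, 0.000128, 3.072e-05 ms; sum = 0.0148044 ms.
Propagation delays (d/s per hop): 9.54774, 9e-05, 11.5, 9.52381, 13.85 ms; sum = 44.4216 ms.
Processing at 4 router(s): 4 × 2.5 ms = 10 ms.
End-to-end = 54.4 ms.

54.4 ms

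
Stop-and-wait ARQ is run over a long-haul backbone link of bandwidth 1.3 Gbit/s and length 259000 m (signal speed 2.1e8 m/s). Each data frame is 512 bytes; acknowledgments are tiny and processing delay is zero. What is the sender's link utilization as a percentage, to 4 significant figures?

t_tx = L/R = 4096/1300000000 = 3.15077e-06 s.
t_prop = 259000/210000000 = 0.00123333 s; RTT = 0.00246667 s.
Cycle = t_tx + RTT = 0.00246982 s.
Utilization = t_tx / cycle = 3.15077e-06/0.00246982 = 0.1276 %.

0.1276 %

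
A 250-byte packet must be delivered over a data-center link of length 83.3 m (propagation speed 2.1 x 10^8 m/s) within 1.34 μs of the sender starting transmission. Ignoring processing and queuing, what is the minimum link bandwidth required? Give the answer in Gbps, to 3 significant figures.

2.12 Gbps

L = 2000 bits.
Propagation delay = 83.3 / 210000000 = 0.396667 μs.
Transmission budget = 1.34 − 0.396667 = 0.943333 μs.
R ≥ L / t_tx = 2000 bits / 9.43333e-07 s = 2.12 Gbps.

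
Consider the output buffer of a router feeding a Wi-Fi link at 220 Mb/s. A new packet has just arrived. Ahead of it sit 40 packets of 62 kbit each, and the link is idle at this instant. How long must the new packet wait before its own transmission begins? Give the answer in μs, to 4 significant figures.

11270 μs

Each queued packet: L/R = 62000/220000000 = 281.818 μs.
40 queued → 11272.7 μs.
Queuing delay = 11270 μs.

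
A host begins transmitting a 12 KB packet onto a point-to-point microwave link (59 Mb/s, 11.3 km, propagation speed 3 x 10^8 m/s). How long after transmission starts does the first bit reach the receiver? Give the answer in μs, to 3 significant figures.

First bit experiences only propagation delay: d/s = 11300/300000000 = 37.7 μs.

37.7 μs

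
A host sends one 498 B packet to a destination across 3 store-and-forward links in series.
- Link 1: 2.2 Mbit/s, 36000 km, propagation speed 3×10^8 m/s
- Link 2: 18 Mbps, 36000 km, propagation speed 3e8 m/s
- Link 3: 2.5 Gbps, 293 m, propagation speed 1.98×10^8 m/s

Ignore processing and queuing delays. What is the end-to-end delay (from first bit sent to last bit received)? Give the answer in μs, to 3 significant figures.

L = 498 × 8 = 3984 bits.
Transmission delays (L/R per hop): 1810.91, 221.333, 1.5936 μs; sum = 2033.84 μs.
Propagation delays (d/s per hop): 120000, 120000, 1.4798 μs; sum = 240001 μs.
End-to-end = 242000 μs.

242000 μs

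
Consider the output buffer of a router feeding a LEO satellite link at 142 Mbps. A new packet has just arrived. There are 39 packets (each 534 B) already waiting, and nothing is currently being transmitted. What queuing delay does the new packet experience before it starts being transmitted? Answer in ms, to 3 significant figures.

Each queued packet: L/R = 4272/142000000 = 0.0300845 ms.
39 queued → 1.1733 ms.
Queuing delay = 1.17 ms.

1.17 ms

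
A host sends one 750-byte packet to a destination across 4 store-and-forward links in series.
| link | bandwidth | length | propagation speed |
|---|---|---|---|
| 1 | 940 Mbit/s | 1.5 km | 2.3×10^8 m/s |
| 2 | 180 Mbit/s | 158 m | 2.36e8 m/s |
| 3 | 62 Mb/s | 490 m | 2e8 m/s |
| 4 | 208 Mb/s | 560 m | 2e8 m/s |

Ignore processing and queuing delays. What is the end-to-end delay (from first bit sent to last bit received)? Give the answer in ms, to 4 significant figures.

L = 750 × 8 = 6000 bits.
Transmission delays (L/R per hop): 0.00638298, 0.0333333, 0.0967742, 0.0288462 ms; sum = 0.165337 ms.
Propagation delays (d/s per hop): 0.00652174, 0.000669492, 0.00245, 0.0028 ms; sum = 0.0124412 ms.
End-to-end = 0.1778 ms.

0.1778 ms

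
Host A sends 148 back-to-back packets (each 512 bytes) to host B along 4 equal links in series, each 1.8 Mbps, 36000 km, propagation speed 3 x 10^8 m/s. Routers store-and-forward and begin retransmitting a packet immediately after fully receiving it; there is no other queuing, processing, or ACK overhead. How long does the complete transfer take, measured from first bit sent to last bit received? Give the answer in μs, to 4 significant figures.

823600 μs

Per-hop transmission t_tx = L/R = 4096/1800000 = 2275.56 μs.
Per-hop propagation t_prop = 36000000/300000000 = 120000 μs.
Pipeline fill: first packet needs 4·t_tx to clear all hops; remaining 147 packets each add one t_tx.
Total = (4+148-1)·t_tx + 4·t_prop = 151·2275.56 + 4·120000 = 823600 μs.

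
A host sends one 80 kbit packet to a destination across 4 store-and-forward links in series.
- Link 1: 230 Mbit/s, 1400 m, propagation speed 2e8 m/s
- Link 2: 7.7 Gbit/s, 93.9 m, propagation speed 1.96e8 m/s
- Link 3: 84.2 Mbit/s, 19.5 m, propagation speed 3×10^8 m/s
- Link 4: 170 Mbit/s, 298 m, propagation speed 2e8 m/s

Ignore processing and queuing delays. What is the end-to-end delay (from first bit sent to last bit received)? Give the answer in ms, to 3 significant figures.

L = 80000 bits.
Transmission delays (L/R per hop): 0.347826, 0.0103896, 0.950119, 0.470588 ms; sum = 1.77892 ms.
Propagation delays (d/s per hop): 0.007, 0.000479082, 6.5e-05, 0.00149 ms; sum = 0.00903408 ms.
End-to-end = 1.79 ms.

1.79 ms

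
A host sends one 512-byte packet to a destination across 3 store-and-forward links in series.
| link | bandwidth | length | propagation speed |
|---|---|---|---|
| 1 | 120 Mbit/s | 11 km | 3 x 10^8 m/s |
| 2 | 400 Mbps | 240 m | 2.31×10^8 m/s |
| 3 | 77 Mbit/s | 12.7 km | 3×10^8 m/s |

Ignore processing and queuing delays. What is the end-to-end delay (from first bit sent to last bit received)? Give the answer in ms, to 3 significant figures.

0.178 ms

L = 512 × 8 = 4096 bits.
Transmission delays (L/R per hop): 0.0341333, 0.01024, 0.0531948 ms; sum = 0.0975681 ms.
Propagation delays (d/s per hop): 0.0366667, 0.00103896, 0.0423333 ms; sum = 0.080039 ms.
End-to-end = 0.178 ms.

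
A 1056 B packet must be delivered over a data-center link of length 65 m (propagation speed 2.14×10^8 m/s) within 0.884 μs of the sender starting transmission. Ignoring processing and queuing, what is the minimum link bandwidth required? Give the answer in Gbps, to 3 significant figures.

L = 8448 bits.
Propagation delay = 65 / 214000000 = 0.303738 μs.
Transmission budget = 0.884 − 0.303738 = 0.580262 μs.
R ≥ L / t_tx = 8448 bits / 5.80262e-07 s = 14.6 Gbps.

14.6 Gbps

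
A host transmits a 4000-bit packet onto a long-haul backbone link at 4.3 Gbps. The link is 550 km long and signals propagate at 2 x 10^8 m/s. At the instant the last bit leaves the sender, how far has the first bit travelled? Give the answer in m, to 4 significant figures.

186.0 m

t_tx = L/R = 4000/4300000000 = 9.30233e-07 s.
Distance = s × t_tx = 200000000 × 9.30233e-07 = 186.0 m.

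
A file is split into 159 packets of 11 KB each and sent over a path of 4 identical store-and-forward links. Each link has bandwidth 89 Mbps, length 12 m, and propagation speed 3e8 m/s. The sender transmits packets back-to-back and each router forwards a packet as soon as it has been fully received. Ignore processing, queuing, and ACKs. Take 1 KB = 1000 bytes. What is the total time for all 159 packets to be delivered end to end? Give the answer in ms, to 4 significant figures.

160.2 ms

Per-hop transmission t_tx = L/R = 88000/89000000 = 0.988764 ms.
Per-hop propagation t_prop = 12/300000000 = 4e-05 ms.
Pipeline fill: first packet needs 4·t_tx to clear all hops; remaining 158 packets each add one t_tx.
Total = (4+159-1)·t_tx + 4·t_prop = 162·0.988764 + 4·4e-05 = 160.2 ms.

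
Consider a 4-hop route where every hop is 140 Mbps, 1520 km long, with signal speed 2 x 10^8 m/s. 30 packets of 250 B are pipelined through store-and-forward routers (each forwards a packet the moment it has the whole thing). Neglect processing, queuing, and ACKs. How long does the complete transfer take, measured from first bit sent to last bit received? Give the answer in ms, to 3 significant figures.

Per-hop transmission t_tx = L/R = 2000/140000000 = 0.0142857 ms.
Per-hop propagation t_prop = 1520000/200000000 = 7.6 ms.
Pipeline fill: first packet needs 4·t_tx to clear all hops; remaining 29 packets each add one t_tx.
Total = (4+30-1)·t_tx + 4·t_prop = 33·0.0142857 + 4·7.6 = 30.9 ms.

30.9 ms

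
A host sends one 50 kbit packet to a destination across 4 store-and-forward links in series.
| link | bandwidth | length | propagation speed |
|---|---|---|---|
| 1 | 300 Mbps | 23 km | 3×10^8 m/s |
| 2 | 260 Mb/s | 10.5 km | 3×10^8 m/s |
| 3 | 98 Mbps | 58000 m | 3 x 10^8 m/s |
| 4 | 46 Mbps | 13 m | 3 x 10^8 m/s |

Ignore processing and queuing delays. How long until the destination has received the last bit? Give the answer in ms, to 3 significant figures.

L = 50000 bits.
Transmission delays (L/R per hop): 0.166667, 0.192308, 0.510204, 1.08696 ms; sum = 1.95613 ms.
Propagation delays (d/s per hop): 0.0766667, 0.035, 0.193333, 4.33333e-05 ms; sum = 0.305043 ms.
End-to-end = 2.26 ms.

2.26 ms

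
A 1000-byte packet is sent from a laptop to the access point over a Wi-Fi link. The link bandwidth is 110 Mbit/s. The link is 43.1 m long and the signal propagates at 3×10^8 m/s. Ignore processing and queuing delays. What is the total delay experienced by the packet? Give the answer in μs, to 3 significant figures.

72.9 μs

L = 1000 × 8 = 8000 bits.
Transmission delay = L/R = 8000 / 110000000 = 72.7273 μs.
Propagation delay = d/s = 43.1 m / 300000000 m/s = 0.143667 μs.
Total = 72.9 μs.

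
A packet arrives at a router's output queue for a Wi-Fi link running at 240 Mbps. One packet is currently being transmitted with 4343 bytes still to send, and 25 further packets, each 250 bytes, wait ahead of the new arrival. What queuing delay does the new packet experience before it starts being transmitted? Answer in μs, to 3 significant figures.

353 μs

Each queued packet: L/R = 2000/240000000 = 8.33333 μs.
25 queued → 208.333 μs.
Plus remaining 34744 bits of current packet: 144.767 μs.
Queuing delay = 353 μs.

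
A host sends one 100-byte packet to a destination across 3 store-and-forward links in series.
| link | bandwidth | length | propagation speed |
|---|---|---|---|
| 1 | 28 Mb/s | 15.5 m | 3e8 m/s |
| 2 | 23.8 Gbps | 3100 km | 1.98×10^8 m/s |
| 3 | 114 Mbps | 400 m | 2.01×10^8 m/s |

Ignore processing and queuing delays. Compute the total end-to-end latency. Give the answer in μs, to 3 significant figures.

15700 μs

L = 100 × 8 = 800 bits.
Transmission delays (L/R per hop): 28.5714, 0.0336134, 7.01754 μs; sum = 35.6226 μs.
Propagation delays (d/s per hop): 0.0516667, 15656.6, 1.99005 μs; sum = 15658.6 μs.
End-to-end = 15700 μs.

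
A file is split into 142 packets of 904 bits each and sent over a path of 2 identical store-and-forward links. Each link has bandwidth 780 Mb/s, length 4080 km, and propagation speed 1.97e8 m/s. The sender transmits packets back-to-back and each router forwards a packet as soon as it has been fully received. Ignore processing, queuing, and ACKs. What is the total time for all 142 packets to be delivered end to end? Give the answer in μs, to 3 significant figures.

Per-hop transmission t_tx = L/R = 904/780000000 = 1.15897 μs.
Per-hop propagation t_prop = 4080000/197000000 = 20710.7 μs.
Pipeline fill: first packet needs 2·t_tx to clear all hops; remaining 141 packets each add one t_tx.
Total = (2+142-1)·t_tx + 2·t_prop = 143·1.15897 + 2·20710.7 = 41600 μs.

41600 μs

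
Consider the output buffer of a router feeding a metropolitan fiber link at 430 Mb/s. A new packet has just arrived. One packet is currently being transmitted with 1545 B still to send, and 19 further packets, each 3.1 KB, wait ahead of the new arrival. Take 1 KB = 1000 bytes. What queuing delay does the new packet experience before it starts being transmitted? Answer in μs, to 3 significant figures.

1120 μs

Each queued packet: L/R = 24800/430000000 = 57.6744 μs.
19 queued → 1095.81 μs.
Plus remaining 12360 bits of current packet: 28.7442 μs.
Queuing delay = 1120 μs.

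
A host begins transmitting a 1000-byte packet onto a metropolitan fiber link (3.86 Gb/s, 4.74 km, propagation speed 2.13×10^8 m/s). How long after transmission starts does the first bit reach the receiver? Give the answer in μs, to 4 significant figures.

First bit experiences only propagation delay: d/s = 4740/213000000 = 22.25 μs.

22.25 μs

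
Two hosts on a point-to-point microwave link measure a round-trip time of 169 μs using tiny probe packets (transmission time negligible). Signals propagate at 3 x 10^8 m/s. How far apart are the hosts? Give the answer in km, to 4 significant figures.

25.35 km

One-way propagation = RTT/2 = 84.5 μs.
d = s × t = 300000000 × 8.45e-05 = 25.35 km.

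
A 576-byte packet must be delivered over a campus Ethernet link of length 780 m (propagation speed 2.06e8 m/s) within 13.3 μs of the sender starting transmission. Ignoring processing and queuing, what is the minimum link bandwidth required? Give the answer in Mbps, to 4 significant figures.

484.4 Mbps

L = 4608 bits.
Propagation delay = 780 / 206000000 = 3.78641 μs.
Transmission budget = 13.3 − 3.78641 = 9.51359 μs.
R ≥ L / t_tx = 4608 bits / 9.51359e-06 s = 484.4 Mbps.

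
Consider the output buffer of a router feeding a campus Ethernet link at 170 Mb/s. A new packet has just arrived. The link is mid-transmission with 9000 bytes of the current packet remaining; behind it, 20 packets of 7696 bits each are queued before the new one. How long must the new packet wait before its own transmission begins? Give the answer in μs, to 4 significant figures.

1329 μs

Each queued packet: L/R = 7696/170000000 = 45.2706 μs.
20 queued → 905.412 μs.
Plus remaining 72000 bits of current packet: 423.529 μs.
Queuing delay = 1329 μs.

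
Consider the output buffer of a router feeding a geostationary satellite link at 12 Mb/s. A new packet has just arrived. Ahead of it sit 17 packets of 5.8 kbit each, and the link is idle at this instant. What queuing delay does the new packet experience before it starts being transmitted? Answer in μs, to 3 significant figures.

Each queued packet: L/R = 5800/12000000 = 483.333 μs.
17 queued → 8216.67 μs.
Queuing delay = 8220 μs.

8220 μs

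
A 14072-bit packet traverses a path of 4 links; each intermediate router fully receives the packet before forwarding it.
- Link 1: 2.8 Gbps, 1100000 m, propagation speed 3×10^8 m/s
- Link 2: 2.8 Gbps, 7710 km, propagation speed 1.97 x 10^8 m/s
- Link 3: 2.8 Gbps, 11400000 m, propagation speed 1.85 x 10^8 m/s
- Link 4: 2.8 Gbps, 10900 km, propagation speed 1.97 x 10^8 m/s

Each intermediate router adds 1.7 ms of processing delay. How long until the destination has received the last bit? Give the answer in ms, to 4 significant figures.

164.9 ms

Transmission delay per hop = L/R = 14072/2800000000 = 0.00502571 ms; 4 hops → 0.0201029 ms.
Propagation delays (d/s per hop): 3.66667, 39.1371, 61.6216, 55.3299 ms; sum = 159.755 ms.
Processing at 3 router(s): 3 × 1.7 ms = 5.1 ms.
End-to-end = 164.9 ms.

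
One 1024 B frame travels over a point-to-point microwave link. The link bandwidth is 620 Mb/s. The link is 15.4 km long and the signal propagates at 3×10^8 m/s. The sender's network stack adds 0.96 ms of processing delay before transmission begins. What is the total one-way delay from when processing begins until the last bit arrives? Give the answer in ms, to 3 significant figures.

L = 1024 × 8 = 8192 bits.
Transmission delay = L/R = 8192 / 620000000 = 0.0132129 ms.
Propagation delay = d/s = 15400 m / 300000000 m/s = 0.0513333 ms.
Plus processing delay 0.96 ms = 0.96 ms.
Total = 1.02 ms.

1.02 ms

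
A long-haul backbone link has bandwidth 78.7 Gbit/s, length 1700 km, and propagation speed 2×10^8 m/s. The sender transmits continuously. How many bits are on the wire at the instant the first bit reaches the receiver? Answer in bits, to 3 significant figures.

669000000 bits

Propagation delay = 1700000 / 200000000 = 0.0085 s.
BDP = R × t_prop = 78700000000 × 0.0085 = 668950000 bits.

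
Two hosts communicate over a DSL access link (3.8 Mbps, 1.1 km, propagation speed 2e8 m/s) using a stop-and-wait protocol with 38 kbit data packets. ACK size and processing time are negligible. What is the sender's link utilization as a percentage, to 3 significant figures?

99.9 %

t_tx = L/R = 38000/3800000 = 0.01 s.
t_prop = 1100/200000000 = 5.5e-06 s; RTT = 1.1e-05 s.
Cycle = t_tx + RTT = 0.010011 s.
Utilization = t_tx / cycle = 0.01/0.010011 = 99.9 %.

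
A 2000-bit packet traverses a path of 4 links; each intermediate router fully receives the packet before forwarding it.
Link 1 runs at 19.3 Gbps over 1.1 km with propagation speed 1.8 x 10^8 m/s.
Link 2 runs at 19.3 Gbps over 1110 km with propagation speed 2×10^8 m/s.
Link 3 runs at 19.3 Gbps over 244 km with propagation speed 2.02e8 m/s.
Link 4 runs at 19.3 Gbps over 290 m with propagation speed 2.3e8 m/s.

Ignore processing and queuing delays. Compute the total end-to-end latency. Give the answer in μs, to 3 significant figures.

6770 μs

Transmission delay per hop = L/R = 2000/19300000000 = 0.103627 μs; 4 hops → 0.414508 μs.
Propagation delays (d/s per hop): 6.11111, 5550, 1207.92, 1.26087 μs; sum = 6765.29 μs.
End-to-end = 6770 μs.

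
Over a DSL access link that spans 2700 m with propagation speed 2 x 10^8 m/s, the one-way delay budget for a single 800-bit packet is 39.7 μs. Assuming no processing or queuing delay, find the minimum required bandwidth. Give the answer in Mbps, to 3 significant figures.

30.5 Mbps

Propagation delay = 2700 / 200000000 = 13.5 μs.
Transmission budget = 39.7 − 13.5 = 26.2 μs.
R ≥ L / t_tx = 800 bits / 2.62e-05 s = 30.5 Mbps.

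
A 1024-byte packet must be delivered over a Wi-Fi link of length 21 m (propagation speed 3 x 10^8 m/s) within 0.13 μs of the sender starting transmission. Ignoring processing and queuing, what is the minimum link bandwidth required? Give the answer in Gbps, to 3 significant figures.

137 Gbps

L = 8192 bits.
Propagation delay = 21 / 300000000 = 0.07 μs.
Transmission budget = 0.13 − 0.07 = 0.06 μs.
R ≥ L / t_tx = 8192 bits / 6e-08 s = 137 Gbps.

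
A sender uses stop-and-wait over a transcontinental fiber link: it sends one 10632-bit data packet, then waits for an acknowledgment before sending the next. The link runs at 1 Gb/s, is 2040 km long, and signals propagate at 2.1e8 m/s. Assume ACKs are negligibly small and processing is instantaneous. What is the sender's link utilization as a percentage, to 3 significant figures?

0.0547 %

t_tx = L/R = 10632/1000000000 = 1.0632e-05 s.
t_prop = 2040000/210000000 = 0.00971429 s; RTT = 0.0194286 s.
Cycle = t_tx + RTT = 0.0194392 s.
Utilization = t_tx / cycle = 1.0632e-05/0.0194392 = 0.0547 %.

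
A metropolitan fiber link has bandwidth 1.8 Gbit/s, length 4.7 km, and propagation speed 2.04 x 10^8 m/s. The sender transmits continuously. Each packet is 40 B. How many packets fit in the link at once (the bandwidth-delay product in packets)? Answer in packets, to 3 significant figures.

130 packets

Propagation delay = 4700 / 204000000 = 2.30392e-05 s.
BDP = R × t_prop = 1800000000 × 2.30392e-05 = 41470.6 bits.
In packets of 320 bits: 130 packets.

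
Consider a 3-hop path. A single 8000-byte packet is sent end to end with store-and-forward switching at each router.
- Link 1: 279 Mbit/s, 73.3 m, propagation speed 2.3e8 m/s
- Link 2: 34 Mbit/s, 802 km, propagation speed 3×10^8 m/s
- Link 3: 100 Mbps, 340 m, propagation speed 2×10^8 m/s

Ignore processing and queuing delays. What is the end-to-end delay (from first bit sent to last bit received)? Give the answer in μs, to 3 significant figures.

L = 8000 × 8 = 64000 bits.
Transmission delays (L/R per hop): 229.391, 1882.35, 640 μs; sum = 2751.74 μs.
Propagation delays (d/s per hop): 0.318696, 2673.33, 1.7 μs; sum = 2675.35 μs.
End-to-end = 5430 μs.

5430 μs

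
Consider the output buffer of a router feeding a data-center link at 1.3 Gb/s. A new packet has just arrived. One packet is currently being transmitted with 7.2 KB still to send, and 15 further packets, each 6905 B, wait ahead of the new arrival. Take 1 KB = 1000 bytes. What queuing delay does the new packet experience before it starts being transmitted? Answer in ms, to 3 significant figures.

Each queued packet: L/R = 55240/1300000000 = 0.0424923 ms.
15 queued → 0.637385 ms.
Plus remaining 57600 bits of current packet: 0.0443077 ms.
Queuing delay = 0.682 ms.

0.682 ms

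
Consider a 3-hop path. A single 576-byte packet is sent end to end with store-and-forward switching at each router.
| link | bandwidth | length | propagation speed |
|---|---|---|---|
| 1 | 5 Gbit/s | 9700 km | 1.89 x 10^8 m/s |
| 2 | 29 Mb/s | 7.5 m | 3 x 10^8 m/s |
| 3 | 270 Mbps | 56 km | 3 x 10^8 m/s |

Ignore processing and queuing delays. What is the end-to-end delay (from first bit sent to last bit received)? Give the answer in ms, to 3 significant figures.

51.7 ms

L = 576 × 8 = 4608 bits.
Transmission delays (L/R per hop): 0.0009216, 0.158897, 0.0170667 ms; sum = 0.176885 ms.
Propagation delays (d/s per hop): 51.3228, 2.5e-05, 0.186667 ms; sum = 51.5094 ms.
End-to-end = 51.7 ms.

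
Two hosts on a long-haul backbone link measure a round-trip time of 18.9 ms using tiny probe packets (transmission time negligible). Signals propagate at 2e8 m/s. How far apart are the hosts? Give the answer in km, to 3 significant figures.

One-way propagation = RTT/2 = 9.45 ms.
d = s × t = 200000000 × 0.00945 = 1890 km.

1890 km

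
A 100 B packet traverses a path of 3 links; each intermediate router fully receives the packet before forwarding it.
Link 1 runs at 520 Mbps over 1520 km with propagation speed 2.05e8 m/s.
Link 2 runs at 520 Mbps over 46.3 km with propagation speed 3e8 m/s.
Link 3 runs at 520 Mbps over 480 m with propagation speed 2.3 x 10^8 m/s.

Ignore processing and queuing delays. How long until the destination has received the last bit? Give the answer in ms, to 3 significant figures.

7.58 ms

L = 100 × 8 = 800 bits.
Transmission delay per hop = L/R = 800/520000000 = 0.00153846 ms; 3 hops → 0.00461538 ms.
Propagation delays (d/s per hop): 7.41463, 0.154333, 0.00208696 ms; sum = 7.57105 ms.
End-to-end = 7.58 ms.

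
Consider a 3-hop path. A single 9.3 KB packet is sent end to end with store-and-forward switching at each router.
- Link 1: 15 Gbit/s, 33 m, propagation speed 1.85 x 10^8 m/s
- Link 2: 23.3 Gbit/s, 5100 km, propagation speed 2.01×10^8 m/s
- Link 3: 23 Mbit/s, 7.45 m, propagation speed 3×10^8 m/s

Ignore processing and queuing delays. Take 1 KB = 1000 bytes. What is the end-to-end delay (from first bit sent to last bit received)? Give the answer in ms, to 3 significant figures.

28.6 ms

L = 74400 bits.
Transmission delays (L/R per hop): 0.00496, 0.00319313, 3.23478 ms; sum = 3.24294 ms.
Propagation delays (d/s per hop): 0.000178378, 25.3731, 2.48333e-05 ms; sum = 25.3733 ms.
End-to-end = 28.6 ms.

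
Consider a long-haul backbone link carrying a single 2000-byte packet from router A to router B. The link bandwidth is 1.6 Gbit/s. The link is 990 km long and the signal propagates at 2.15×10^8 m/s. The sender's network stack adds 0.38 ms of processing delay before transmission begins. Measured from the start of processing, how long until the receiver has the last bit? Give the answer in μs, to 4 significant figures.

4995 μs

L = 2000 × 8 = 16000 bits.
Transmission delay = L/R = 16000 / 1600000000 = 10 μs.
Propagation delay = d/s = 990000 m / 215000000 m/s = 4604.65 μs.
Plus processing delay 0.38 ms = 380 μs.
Total = 4995 μs.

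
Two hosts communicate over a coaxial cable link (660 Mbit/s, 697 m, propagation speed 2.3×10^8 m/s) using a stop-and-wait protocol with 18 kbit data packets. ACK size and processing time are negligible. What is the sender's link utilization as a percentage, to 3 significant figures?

t_tx = L/R = 18000/660000000 = 2.72727e-05 s.
t_prop = 697/2.3e+08 = 3.03043e-06 s; RTT = 6.06087e-06 s.
Cycle = t_tx + RTT = 3.33336e-05 s.
Utilization = t_tx / cycle = 2.72727e-05/3.33336e-05 = 81.8 %.

81.8 %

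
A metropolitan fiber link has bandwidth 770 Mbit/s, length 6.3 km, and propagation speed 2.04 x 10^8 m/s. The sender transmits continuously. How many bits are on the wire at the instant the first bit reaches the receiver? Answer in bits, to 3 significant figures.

Propagation delay = 6300 / 204000000 = 3.08824e-05 s.
BDP = R × t_prop = 770000000 × 3.08824e-05 = 23779.4 bits.

23800 bits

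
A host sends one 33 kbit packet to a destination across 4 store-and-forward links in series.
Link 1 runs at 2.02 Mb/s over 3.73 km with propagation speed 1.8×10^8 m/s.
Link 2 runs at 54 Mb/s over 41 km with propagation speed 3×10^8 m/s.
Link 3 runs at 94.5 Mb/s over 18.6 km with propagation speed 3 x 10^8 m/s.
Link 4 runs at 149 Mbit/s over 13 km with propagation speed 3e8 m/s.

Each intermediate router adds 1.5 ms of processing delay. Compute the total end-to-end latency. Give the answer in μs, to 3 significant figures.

22300 μs

L = 33000 bits.
Transmission delays (L/R per hop): 16336.6, 611.111, 349.206, 221.477 μs; sum = 17518.4 μs.
Propagation delays (d/s per hop): 20.7222, 136.667, 62, 43.3333 μs; sum = 262.722 μs.
Processing at 3 router(s): 3 × 1.5 ms = 4500 μs.
End-to-end = 22300 μs.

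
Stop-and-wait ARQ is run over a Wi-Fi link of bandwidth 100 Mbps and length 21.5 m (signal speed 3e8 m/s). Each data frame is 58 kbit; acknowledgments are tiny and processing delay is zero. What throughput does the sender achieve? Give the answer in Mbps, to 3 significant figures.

t_tx = L/R = 58000/100000000 = 0.00058 s.
t_prop = 21.5/300000000 = 7.16667e-08 s; RTT = 1.43333e-07 s.
Cycle = t_tx + RTT = 0.000580143 s.
Throughput = L / cycle = 58000 / 0.000580143 = 100 Mbps.

100 Mbps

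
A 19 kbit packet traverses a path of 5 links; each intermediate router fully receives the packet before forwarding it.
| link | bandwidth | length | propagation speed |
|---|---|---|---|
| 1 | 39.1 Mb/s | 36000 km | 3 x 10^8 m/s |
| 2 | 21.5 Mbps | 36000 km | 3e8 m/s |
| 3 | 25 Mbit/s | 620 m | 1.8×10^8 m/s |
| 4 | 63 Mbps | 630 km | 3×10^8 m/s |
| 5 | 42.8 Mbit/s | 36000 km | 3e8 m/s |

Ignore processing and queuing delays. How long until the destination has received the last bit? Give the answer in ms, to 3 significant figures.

L = 19000 bits.
Transmission delays (L/R per hop): 0.485934, 0.883721, 0.76, 0.301587, 0.443925 ms; sum = 2.87517 ms.
Propagation delays (d/s per hop): 120, 120, 0.00344444, 2.1, 120 ms; sum = 362.103 ms.
End-to-end = 365 ms.

365 ms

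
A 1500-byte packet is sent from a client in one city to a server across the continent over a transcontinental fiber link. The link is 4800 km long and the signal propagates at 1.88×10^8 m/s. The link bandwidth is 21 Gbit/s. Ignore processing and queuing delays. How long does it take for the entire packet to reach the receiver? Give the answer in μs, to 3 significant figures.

25500 μs

L = 1500 × 8 = 12000 bits.
Transmission delay = L/R = 12000 / 21000000000 = 0.571429 μs.
Propagation delay = d/s = 4800000 m / 188000000 m/s = 25531.9 μs.
Total = 25500 μs.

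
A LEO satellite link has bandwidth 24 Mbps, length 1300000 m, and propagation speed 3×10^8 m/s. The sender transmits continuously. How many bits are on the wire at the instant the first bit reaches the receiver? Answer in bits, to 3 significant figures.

Propagation delay = 1300000 / 300000000 = 0.00433333 s.
BDP = R × t_prop = 24000000 × 0.00433333 = 104000 bits.

104000 bits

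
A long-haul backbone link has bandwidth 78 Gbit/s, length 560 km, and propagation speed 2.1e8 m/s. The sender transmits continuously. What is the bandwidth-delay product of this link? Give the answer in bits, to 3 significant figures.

Propagation delay = 560000 / 210000000 = 0.00266667 s.
BDP = R × t_prop = 78000000000 × 0.00266667 = 208000000 bits.

208000000 bits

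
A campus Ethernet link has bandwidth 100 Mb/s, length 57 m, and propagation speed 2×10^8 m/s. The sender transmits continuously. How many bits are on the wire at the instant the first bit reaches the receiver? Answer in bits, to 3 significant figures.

28.5 bits

Propagation delay = 57 / 200000000 = 2.85e-07 s.
BDP = R × t_prop = 100000000 × 2.85e-07 = 28.5 bits.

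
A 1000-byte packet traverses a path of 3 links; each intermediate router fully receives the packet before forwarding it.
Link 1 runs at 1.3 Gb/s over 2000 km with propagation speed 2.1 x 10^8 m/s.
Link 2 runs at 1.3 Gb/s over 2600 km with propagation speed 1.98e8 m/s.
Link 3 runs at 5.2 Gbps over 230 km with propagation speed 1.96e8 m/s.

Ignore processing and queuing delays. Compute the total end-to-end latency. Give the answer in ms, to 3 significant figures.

23.8 ms

L = 1000 × 8 = 8000 bits.
Transmission delays (L/R per hop): 0.00615385, 0.00615385, 0.00153846 ms; sum = 0.0138462 ms.
Propagation delays (d/s per hop): 9.52381, 13.1313, 1.17347 ms; sum = 23.8286 ms.
End-to-end = 23.8 ms.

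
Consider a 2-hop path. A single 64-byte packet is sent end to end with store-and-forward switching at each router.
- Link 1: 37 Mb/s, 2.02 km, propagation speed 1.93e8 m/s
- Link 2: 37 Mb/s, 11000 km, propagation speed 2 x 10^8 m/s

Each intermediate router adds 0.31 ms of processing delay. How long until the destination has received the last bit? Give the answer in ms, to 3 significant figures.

55.3 ms

L = 64 × 8 = 512 bits.
Transmission delay per hop = L/R = 512/37000000 = 0.0138378 ms; 2 hops → 0.0276757 ms.
Propagation delays (d/s per hop): 0.0104663, 55 ms; sum = 55.0105 ms.
Processing at 1 router(s): 1 × 0.31 ms = 0.31 ms.
End-to-end = 55.3 ms.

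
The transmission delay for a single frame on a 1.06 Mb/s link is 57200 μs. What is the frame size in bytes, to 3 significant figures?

L = R × t_tx = 1060000 b/s × 0.0572 s = 60632 bits.
In bytes: 60632 / 8 = 7580 bytes.

7580 bytes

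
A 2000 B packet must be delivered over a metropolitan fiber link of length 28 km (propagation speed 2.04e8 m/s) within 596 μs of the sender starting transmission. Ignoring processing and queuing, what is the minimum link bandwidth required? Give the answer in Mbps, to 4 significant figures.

34.88 Mbps

L = 16000 bits.
Propagation delay = 28000 / 204000000 = 137.255 μs.
Transmission budget = 596 − 137.255 = 458.745 μs.
R ≥ L / t_tx = 16000 bits / 0.000458745 s = 34.88 Mbps.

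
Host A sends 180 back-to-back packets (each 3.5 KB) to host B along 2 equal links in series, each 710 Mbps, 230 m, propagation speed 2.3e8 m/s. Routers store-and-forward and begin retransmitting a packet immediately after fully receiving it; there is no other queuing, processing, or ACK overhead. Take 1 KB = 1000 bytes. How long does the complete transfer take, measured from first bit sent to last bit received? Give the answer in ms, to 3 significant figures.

7.14 ms

Per-hop transmission t_tx = L/R = 28000/710000000 = 0.0394366 ms.
Per-hop propagation t_prop = 230/2.3e+08 = 0.001 ms.
Pipeline fill: first packet needs 2·t_tx to clear all hops; remaining 179 packets each add one t_tx.
Total = (2+180-1)·t_tx + 2·t_prop = 181·0.0394366 + 2·0.001 = 7.14 ms.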